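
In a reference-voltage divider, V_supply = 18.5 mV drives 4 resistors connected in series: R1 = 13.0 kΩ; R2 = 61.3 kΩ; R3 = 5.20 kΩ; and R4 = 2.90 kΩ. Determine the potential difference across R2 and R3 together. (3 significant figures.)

ΣR = 13.0 + 61.3 + 5.20 + 2.90 = 82.40 kΩ.
R_{R2..R3} = 61.3 + 5.20 = 66.50 kΩ.
By the voltage-divider rule, V = 18.5 × 66.50/82.40 = 14.93 mV.

V ≈ 14.9 mV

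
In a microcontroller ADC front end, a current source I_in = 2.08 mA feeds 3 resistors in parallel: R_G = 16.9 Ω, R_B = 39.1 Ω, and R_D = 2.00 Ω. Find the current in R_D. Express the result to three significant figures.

Conductances: ΣG = 1/16.9 + 1/39.1 + 1/2.00 = 0.5847 (1/Ω).
By the current-divider rule, I = I_in · G_k/ΣG = 2.08 × 0.8551 = 1.779 mA.

I ≈ 1.78 mA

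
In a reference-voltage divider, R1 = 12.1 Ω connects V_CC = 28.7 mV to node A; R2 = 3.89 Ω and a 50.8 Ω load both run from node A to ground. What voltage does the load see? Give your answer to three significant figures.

R2 ‖ R_L = (3.89 × 50.8)/(3.89 + 50.8) = 3.613 Ω.
Then V_out = V_CC · R2'/(R1 + R2') = 28.7 × 3.613/15.71 = 6.600 mV.

V_out ≈ 6.60 mV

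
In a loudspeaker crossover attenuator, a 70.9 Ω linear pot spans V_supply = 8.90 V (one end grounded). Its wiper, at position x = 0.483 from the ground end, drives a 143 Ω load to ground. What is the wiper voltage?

V_out ≈ 3.83 V

Lower segment x·R_p = 34.24 Ω; upper segment (1−x)·R_p = 36.66 Ω.
(x·R_p) ‖ R_L = 27.63 Ω.
Then V_out = V_supply · 27.63/(36.66 + 27.63) = 3.825 V.
(Unloaded: V_out = x·V_supply = 4.30 V.)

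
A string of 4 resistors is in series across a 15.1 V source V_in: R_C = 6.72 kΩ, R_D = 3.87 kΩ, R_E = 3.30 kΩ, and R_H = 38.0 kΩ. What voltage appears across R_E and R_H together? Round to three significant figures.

V ≈ 12.0 V

Series total: ΣR = 6.72 + 3.87 + 3.30 + 38.0 = 51.89 kΩ.
R_{R_E..R_H} = 3.30 + 38.0 = 41.30 kΩ.
V = V_in · R/ΣR = 15.1 × 0.7959 = 12.02 V.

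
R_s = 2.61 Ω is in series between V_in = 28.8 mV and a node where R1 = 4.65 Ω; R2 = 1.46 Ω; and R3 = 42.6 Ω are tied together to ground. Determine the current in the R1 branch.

Equivalent of the parallel group: R_p = 1.083 Ω.
Node voltage V_A = V_in · R_p/(R_s + R_p) = 28.8 × 0.2932 = 8.445 mV.
I(R1) = V_A / R1 = 8.445/4.65 = 1.816 mA.
(Check via current divider: I_total = 7.799 mA; share G_k/ΣG = 0.2329 → same result.)

I ≈ 1.82 mA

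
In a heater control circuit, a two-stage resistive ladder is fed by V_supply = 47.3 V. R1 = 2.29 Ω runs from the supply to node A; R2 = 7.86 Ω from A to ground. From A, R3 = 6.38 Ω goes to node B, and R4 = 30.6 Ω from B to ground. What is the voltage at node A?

The second stage (R3 + R4 = 36.98 Ω) loads node A in parallel with R2.
Effective lower resistance at A: R2 ‖ 36.98 = 6.482 Ω.
V_A = 47.3 × 6.482/(2.29 + 6.482) = 34.95 V.

V_A ≈ 35.0 V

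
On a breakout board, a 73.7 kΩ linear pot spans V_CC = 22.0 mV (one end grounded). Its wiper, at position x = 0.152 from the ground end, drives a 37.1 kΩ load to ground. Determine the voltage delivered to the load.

V_out ≈ 2.66 mV

The pot divides into 62.50 kΩ above the wiper and 11.20 kΩ below.
(x·R_p) ‖ R_L = 8.604 kΩ.
Then V_out = V_CC · 8.604/(62.50 + 8.604) = 2.662 mV.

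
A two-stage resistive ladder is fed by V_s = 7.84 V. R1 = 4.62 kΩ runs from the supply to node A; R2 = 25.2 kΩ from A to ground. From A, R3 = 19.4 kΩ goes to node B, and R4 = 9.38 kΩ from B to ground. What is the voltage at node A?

V_A ≈ 5.83 V

Node A sees R2 in parallel with the series input of stage 2, R3 + R4 = 28.78 kΩ.
Effective lower resistance at A: R2 ‖ 28.78 = 13.44 kΩ.
V_A = 7.84 × 13.44/(4.62 + 13.44) = 5.834 V.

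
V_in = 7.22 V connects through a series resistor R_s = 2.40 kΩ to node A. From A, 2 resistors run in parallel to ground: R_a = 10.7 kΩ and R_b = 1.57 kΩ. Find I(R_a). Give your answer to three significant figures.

I ≈ 0.245 mA

Equivalent of the parallel group: R_p = 1.369 kΩ.
V_A by voltage divider: V_A = 7.22 × 1.369/(2.40 + 1.369) = 2.623 V.
Branch current I = V_A/R_a = 2.623/10.7 = 0.2451 mA.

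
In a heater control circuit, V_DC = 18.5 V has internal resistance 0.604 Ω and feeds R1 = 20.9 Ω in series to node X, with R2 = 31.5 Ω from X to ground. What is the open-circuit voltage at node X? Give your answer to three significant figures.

R1' = 0.604 + 20.9 = 21.50 Ω (source resistance + R1).
With X open, the divider is unloaded: V_th = 18.5 × 31.5/53.00 = 10.99 V.

V_th ≈ 11.0 V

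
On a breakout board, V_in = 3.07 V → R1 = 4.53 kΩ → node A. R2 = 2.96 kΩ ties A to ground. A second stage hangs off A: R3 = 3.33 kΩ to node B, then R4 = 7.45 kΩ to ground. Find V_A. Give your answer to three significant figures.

V_A ≈ 1.04 V

Node A sees R2 in parallel with the series input of stage 2, R3 + R4 = 10.78 kΩ.
R2 ‖ (R3+R4) = 2.322 kΩ.
So V_A = 3.07 × 0.3389 = 1.040 V.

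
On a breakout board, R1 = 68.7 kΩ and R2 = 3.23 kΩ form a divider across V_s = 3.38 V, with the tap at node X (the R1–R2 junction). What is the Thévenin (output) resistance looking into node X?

With V_s suppressed (replaced by a short), R_th = R1 ‖ R2 = (68.70 × 3.23)/(68.70 + 3.23) = 3.085 kΩ.

R_th ≈ 3.08 kΩ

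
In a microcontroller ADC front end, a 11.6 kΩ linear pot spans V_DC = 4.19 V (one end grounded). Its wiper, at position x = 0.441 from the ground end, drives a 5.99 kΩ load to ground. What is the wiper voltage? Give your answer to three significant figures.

V_out ≈ 1.25 V

Split the track: R_lower = x·R_p = 5.116 kΩ, R_upper = (1−x)·R_p = 6.484 kΩ.
R_L loads the lower segment: effective lower R = 2.759 kΩ.
V_out = 4.19 × 2.759/(6.484 + 2.759) = 1.251 V.
(Unloaded: V_out = x·V_DC = 1.85 V.)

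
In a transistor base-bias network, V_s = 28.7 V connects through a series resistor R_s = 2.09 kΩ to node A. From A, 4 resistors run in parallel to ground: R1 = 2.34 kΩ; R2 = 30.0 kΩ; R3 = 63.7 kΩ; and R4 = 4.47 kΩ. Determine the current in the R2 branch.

I ≈ 0.388 mA

Equivalent of the parallel group: R_p = 1.428 kΩ.
V_A by voltage divider: V_A = 28.7 × 1.428/(2.09 + 1.428) = 11.65 V.
Branch current I = V_A/R2 = 11.65/30.0 = 0.3884 mA.
(Check via current divider: I_total = 8.157 mA; share G_k/ΣG = 0.04761 → same result.)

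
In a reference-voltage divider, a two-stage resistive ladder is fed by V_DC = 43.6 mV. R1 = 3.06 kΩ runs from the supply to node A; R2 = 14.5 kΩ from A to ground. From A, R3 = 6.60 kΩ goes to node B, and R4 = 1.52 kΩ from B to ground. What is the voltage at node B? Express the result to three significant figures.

V_B ≈ 5.14 mV

Looking into the second stage from A: R3 + R4 = 8.120 kΩ appears in parallel with R2.
R2 ‖ (R3+R4) = 5.205 kΩ.
So V_A = 43.6 × 0.6298 = 27.46 mV.
Stage 2 is unloaded, so V_B = V_A · R4/(R3+R4) = 27.46 × 1.52/8.120 = 5.140 mV.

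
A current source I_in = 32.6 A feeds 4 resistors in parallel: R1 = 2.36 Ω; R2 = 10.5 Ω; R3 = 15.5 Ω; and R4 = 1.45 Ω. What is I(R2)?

Conductances: ΣG = 1/2.36 + 1/10.5 + 1/15.5 + 1/1.45 = 1.273 (1/Ω).
R2 takes the fraction G_k/ΣG = 0.09524/1.273 = 0.07481, so I = 32.6 × 0.07481 = 2.439 A.

I ≈ 2.44 A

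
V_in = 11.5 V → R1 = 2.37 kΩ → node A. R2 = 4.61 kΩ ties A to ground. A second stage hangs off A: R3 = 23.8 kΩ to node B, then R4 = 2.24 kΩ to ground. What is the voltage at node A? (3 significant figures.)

Looking into the second stage from A: R3 + R4 = 26.04 kΩ appears in parallel with R2.
Effective lower resistance at A: R2 ‖ 26.04 = 3.917 kΩ.
First divider: V_A = V_in · 3.917/(2.37 + 3.917) = 7.165 V.

V_A ≈ 7.16 V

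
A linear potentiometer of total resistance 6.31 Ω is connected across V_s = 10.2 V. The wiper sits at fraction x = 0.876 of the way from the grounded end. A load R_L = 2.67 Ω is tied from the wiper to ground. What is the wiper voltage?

V_out ≈ 7.11 V

The pot divides into 0.7824 Ω above the wiper and 5.528 Ω below.
(x·R_p) ‖ R_L = 1.800 Ω.
Loaded-divider output: V_out = 10.2 × 0.6971 = 7.110 V.
(Unloaded: V_out = x·V_s = 8.94 V.)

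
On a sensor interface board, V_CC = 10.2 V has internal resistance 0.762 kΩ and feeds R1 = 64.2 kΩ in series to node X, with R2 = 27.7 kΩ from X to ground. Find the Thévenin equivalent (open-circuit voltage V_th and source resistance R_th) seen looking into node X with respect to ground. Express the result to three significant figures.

V_th ≈ 3.05 V, R_th ≈ 19.4 kΩ

R1' = 0.762 + 64.2 = 64.96 kΩ (source resistance + R1).
V_th is the unloaded tap voltage: V_CC · R2/(R1'+R2) = 10.2 × 0.2989 = 3.049 V.
Looking into X with the source shorted: R_th = R1'·R2/(R1'+R2) = 64.96 × 27.7/92.66 = 19.42 kΩ.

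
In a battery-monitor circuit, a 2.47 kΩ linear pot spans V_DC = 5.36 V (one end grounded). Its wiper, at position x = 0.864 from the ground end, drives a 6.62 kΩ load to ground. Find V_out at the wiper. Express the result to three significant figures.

V_out ≈ 4.44 V

Split the track: R_lower = x·R_p = 2.134 kΩ, R_upper = (1−x)·R_p = 0.3359 kΩ.
R_L loads the lower segment: effective lower R = 1.614 kΩ.
Loaded-divider output: V_out = 5.36 × 0.8277 = 4.437 V.
(Unloaded: V_out = x·V_DC = 4.63 V.)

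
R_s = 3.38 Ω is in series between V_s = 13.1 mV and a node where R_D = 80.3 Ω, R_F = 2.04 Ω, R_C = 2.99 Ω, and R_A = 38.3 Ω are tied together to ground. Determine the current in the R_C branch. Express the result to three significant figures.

Equivalent of the parallel group: R_p = 1.158 Ω.
Node voltage V_A = V_s · R_p/(R_s + R_p) = 13.1 × 0.2553 = 3.344 mV.
Branch current I = V_A/R_C = 3.344/2.99 = 1.118 mA.

I ≈ 1.12 mA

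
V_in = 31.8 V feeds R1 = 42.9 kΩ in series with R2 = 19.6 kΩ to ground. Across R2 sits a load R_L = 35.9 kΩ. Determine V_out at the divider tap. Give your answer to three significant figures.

First combine the lower leg with the load: R2 ‖ R_L = 12.68 kΩ.
Now apply the divider: V_out = 31.8 × 0.2281 = 7.254 V.
(Unloaded it would be 9.97 V; the load pulls it down.)

V_out ≈ 7.25 V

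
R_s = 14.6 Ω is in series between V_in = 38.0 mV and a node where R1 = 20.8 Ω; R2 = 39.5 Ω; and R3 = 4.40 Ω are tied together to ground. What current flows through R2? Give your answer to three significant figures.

I ≈ 0.178 mA

Equivalent of the parallel group: R_p = 3.326 Ω.
V_A = 38.0 × 3.326/17.93 = 7.050 mV.
I(R2) = V_A / R2 = 7.050/39.5 = 0.1785 mA.
(Equivalently: I_total = 2.120 mA, then current-divider fraction G_k/ΣG = 0.08420.)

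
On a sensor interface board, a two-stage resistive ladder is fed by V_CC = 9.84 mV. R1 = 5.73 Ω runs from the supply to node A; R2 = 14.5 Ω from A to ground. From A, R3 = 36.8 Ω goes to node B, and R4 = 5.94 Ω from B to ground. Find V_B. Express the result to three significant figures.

The second stage (R3 + R4 = 42.74 Ω) loads node A in parallel with R2.
Effective lower resistance at A: R2 ‖ 42.74 = 10.83 Ω.
V_A = 9.84 × 10.83/(5.73 + 10.83) = 6.435 mV.
Stage 2 is unloaded, so V_B = V_A · R4/(R3+R4) = 6.435 × 5.94/42.74 = 0.8943 mV.

V_B ≈ 0.894 mV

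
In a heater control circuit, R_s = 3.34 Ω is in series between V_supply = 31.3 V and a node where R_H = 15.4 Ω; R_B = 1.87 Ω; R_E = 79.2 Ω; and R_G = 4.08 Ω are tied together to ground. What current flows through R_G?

I ≈ 1.99 A

Combine the parallel branches: R_p = (1/15.4 + 1/1.87 + 1/79.2 + 1/4.08)⁻¹ = 1.166 Ω.
V_A = 31.3 × 1.166/4.506 = 8.101 V.
I(R_G) = V_A / R_G = 8.101/4.08 = 1.986 A.
(Check via current divider: I_total = 6.946 A; share G_k/ΣG = 0.2859 → same result.)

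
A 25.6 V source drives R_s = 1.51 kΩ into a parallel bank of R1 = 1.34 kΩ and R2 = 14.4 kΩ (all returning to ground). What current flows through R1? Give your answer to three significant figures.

I ≈ 8.56 mA

Equivalent of the parallel group: R_p = 1.226 kΩ.
V_A = 25.6 × 1.226/2.736 = 11.47 V.
I(R1) = V_A / R1 = 11.47/1.34 = 8.560 mA.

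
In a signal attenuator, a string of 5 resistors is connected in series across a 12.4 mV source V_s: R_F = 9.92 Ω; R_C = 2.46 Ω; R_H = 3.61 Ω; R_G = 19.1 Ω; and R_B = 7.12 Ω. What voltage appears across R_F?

V ≈ 2.91 mV

Series total: ΣR = 9.92 + 2.46 + 3.61 + 19.1 + 7.12 = 42.21 Ω.
Voltage divider: V = V_s · (9.920 / 42.21) = 12.4 × 0.2350 = 2.914 mV.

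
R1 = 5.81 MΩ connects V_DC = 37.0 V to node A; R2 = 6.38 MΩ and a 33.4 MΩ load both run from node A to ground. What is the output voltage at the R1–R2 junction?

V_out ≈ 17.7 V

First combine the lower leg with the load: R2 ‖ R_L = 5.357 MΩ.
Now apply the divider: V_out = 37.0 × 0.4797 = 17.75 V.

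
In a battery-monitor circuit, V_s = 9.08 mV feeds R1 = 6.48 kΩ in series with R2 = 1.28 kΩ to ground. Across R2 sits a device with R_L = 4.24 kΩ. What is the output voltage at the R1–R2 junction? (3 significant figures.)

R2 ‖ R_L = (1.28 × 4.24)/(1.28 + 4.24) = 0.9832 kΩ.
Now apply the divider: V_out = 9.08 × 0.1317 = 1.196 mV.
(Unloaded it would be 1.50 mV; the load pulls it down.)

V_out ≈ 1.20 mV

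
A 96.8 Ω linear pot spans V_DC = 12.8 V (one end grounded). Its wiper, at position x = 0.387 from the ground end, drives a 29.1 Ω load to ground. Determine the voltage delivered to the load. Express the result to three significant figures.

The pot divides into 59.34 Ω above the wiper and 37.46 Ω below.
Lower segment in parallel with the load: 37.46 ‖ 29.1 = 16.38 Ω.
V_out = 12.8 × 16.38/(59.34 + 16.38) = 2.769 V.
(Unloaded: V_out = x·V_DC = 4.95 V.)

V_out ≈ 2.77 V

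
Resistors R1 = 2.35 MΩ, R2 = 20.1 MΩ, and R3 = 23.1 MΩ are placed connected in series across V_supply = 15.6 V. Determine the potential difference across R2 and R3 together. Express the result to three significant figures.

Total series resistance ΣR = 2.35 + 20.1 + 23.1 = 45.55 MΩ.
R_{R2..R3} = 20.1 + 23.1 = 43.20 MΩ.
By the voltage-divider rule, V = 15.6 × 43.20/45.55 = 14.80 V.

V ≈ 14.8 V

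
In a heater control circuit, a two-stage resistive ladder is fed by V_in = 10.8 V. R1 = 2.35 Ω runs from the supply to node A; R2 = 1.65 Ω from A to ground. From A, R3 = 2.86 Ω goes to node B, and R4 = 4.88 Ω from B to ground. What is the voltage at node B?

V_B ≈ 2.50 V

The second stage (R3 + R4 = 7.740 Ω) loads node A in parallel with R2.
R2 ‖ (R3+R4) = 1.360 Ω.
V_A = 10.8 × 1.360/(2.35 + 1.360) = 3.959 V.
Then the unloaded second divider: V_B = V_A × R4/(R3+R4) = 3.959 × 0.6305 = 2.496 V.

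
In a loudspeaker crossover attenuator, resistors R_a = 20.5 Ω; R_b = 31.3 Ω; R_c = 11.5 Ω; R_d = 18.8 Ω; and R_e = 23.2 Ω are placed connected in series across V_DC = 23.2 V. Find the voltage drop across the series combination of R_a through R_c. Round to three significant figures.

Series total: ΣR = 20.5 + 31.3 + 11.5 + 18.8 + 23.2 = 105.3 Ω.
R_{R_a..R_c} = 20.5 + 31.3 + 11.5 = 63.30 Ω.
V = V_DC · R/ΣR = 23.2 × 0.6011 = 13.95 V.

V ≈ 13.9 V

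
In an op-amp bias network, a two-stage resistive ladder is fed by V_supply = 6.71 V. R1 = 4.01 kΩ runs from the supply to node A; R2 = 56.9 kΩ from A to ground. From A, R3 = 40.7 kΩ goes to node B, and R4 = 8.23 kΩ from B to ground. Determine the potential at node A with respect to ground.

The second stage (R3 + R4 = 48.93 kΩ) loads node A in parallel with R2.
R2 ‖ (R3+R4) = 26.31 kΩ.
V_A = 6.71 × 26.31/(4.01 + 26.31) = 5.822 V.

V_A ≈ 5.82 V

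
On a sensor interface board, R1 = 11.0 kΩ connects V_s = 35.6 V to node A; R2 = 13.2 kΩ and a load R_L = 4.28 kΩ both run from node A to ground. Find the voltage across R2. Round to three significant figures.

R2 ‖ R_L = (13.2 × 4.28)/(13.2 + 4.28) = 3.232 kΩ.
Now apply the divider: V_out = 35.6 × 0.2271 = 8.085 V.

V_out ≈ 8.08 V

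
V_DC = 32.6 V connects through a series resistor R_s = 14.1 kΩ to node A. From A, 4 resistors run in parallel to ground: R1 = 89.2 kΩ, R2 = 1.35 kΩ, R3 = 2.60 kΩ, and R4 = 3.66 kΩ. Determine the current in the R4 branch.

Combine the parallel branches: R_p = (1/89.2 + 1/1.35 + 1/2.60 + 1/3.66)⁻¹ = 0.7093 kΩ.
V_A = 32.6 × 0.7093/14.81 = 1.561 V.
Branch current I = V_A/R4 = 1.561/3.66 = 0.4266 mA.
(Equivalently: I_total = 2.201 mA, then current-divider fraction G_k/ΣG = 0.1938.)

I ≈ 0.427 mA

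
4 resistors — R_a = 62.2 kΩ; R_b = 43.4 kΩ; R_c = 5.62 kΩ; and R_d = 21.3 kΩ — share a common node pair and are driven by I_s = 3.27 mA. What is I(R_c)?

I ≈ 2.20 mA

ΣG = 1/62.2 + 1/43.4 + 1/5.62 + 1/21.3 = 0.2640.
Current divider: I(R_c) = I_s · G_k/ΣG = 3.27 × (0.1779/0.2640) = 3.27 × 0.6740 = 2.204 mA.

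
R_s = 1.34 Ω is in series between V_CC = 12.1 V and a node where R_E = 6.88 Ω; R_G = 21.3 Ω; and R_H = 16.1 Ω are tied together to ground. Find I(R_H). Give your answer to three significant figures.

Equivalent of the parallel group: R_p = 3.931 Ω.
V_A by voltage divider: V_A = 12.1 × 3.931/(1.34 + 3.931) = 9.024 V.
I(R_H) = V_A / R_H = 9.024/16.1 = 0.5605 A.

I ≈ 0.560 A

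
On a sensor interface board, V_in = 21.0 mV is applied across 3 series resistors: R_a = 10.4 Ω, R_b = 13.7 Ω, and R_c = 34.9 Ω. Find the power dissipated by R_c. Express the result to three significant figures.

P ≈ 4.42 µW

Series current I = V_in/ΣR = 21.0/59.00 = 0.3559 mA.
V(R_c) = I·R = 12.42 mV; P = V·I = 12.42 × 0.3559 = 4.421 µW.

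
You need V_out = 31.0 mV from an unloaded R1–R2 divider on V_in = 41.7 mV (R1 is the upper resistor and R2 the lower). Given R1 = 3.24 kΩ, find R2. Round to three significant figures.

R2 ≈ 9.39 kΩ

Required fraction k = V_out/V_in = 0.7434.
R2 = R1 · 0.7434/(1 − 0.7434) = 9.387 kΩ.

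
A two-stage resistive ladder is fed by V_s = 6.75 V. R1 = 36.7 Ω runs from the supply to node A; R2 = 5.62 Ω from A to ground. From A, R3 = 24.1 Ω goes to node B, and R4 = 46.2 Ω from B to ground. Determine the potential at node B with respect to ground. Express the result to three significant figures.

V_B ≈ 0.551 V

Node A sees R2 in parallel with the series input of stage 2, R3 + R4 = 70.30 Ω.
R2 ‖ (R3+R4) = 5.204 Ω.
V_A = 6.75 × 5.204/(36.7 + 5.204) = 0.8383 V.
Then the unloaded second divider: V_B = V_A × R4/(R3+R4) = 0.8383 × 0.6572 = 0.5509 V.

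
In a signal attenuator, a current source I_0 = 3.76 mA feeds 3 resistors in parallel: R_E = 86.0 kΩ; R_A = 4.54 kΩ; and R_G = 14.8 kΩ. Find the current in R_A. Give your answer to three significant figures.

I ≈ 2.77 mA

Total conductance ΣG = 1/86.0 + 1/4.54 + 1/14.8 = 0.2995 (units of 1/kΩ).
Current divider: I(R_A) = I_0 · G_k/ΣG = 3.76 × (0.2203/0.2995) = 3.76 × 0.7355 = 2.766 mA.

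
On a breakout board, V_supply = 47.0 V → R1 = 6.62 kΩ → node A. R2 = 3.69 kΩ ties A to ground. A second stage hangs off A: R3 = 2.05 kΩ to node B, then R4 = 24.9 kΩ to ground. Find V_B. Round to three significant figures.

V_B ≈ 14.3 V

Looking into the second stage from A: R3 + R4 = 26.95 kΩ appears in parallel with R2.
R2 ‖ (R3+R4) = 3.246 kΩ.
First divider: V_A = V_supply · 3.246/(6.62 + 3.246) = 15.46 V.
Stage 2 is unloaded, so V_B = V_A · R4/(R3+R4) = 15.46 × 24.9/26.95 = 14.29 V.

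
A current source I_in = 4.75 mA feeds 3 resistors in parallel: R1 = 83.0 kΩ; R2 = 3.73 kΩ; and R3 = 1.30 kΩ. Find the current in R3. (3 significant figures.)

Conductances: ΣG = 1/83.0 + 1/3.73 + 1/1.30 = 1.049 (1/kΩ).
R3 takes the fraction G_k/ΣG = 0.7692/1.049 = 0.7330, so I = 4.75 × 0.7330 = 3.482 mA.

I ≈ 3.48 mA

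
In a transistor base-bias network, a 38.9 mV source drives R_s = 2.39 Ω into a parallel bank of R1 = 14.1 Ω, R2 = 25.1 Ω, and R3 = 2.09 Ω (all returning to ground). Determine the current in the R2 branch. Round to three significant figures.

Parallel bank: R_p = 1/(1/14.1 + 1/25.1 + 1/2.09) = 1.697 Ω.
V_A = 38.9 × 1.697/4.087 = 16.15 mV.
I(R2) = V_A / R2 = 16.15/25.1 = 0.6435 mA.
(Equivalently: I_total = 9.518 mA, then current-divider fraction G_k/ΣG = 0.06761.)

I ≈ 0.644 mA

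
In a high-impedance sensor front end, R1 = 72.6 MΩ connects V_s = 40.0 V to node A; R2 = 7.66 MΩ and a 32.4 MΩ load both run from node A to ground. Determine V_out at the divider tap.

V_out ≈ 3.15 V

First combine the lower leg with the load: R2 ‖ R_L = 6.195 MΩ.
Then V_out = V_s · R2'/(R1 + R2') = 40.0 × 6.195/78.80 = 3.145 V.
(Unloaded it would be 3.82 V; the load pulls it down.)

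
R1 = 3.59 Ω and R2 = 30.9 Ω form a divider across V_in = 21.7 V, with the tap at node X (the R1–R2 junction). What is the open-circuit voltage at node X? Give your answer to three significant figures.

V_th ≈ 19.4 V

With X open, the divider is unloaded: V_th = 21.7 × 30.9/34.49 = 19.44 V.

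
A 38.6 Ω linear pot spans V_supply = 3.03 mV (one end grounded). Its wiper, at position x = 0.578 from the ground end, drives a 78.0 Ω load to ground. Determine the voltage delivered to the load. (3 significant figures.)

Lower segment x·R_p = 22.31 Ω; upper segment (1−x)·R_p = 16.29 Ω.
Lower segment in parallel with the load: 22.31 ‖ 78.0 = 17.35 Ω.
Loaded-divider output: V_out = 3.03 × 0.5157 = 1.563 mV.

V_out ≈ 1.56 mV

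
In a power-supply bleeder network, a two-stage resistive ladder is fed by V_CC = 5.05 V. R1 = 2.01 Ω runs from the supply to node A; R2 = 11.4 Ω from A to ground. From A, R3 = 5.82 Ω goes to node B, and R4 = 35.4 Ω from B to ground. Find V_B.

Node A sees R2 in parallel with the series input of stage 2, R3 + R4 = 41.22 Ω.
R2 ‖ (R3+R4) = 8.930 Ω.
V_A = 5.05 × 8.930/(2.01 + 8.930) = 4.122 V.
Stage 2 is unloaded, so V_B = V_A · R4/(R3+R4) = 4.122 × 35.4/41.22 = 3.540 V.

V_B ≈ 3.54 V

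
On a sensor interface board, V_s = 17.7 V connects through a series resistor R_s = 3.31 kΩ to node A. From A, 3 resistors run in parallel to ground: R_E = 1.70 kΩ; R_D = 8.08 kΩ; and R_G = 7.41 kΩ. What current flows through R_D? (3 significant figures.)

I ≈ 0.576 mA

Combine the parallel branches: R_p = (1/1.70 + 1/8.08 + 1/7.41)⁻¹ = 1.181 kΩ.
V_A = 17.7 × 1.181/4.491 = 4.654 V.
Branch current I = V_A/R_D = 4.654/8.08 = 0.5760 mA.
(Check via current divider: I_total = 3.941 mA; share G_k/ΣG = 0.1461 → same result.)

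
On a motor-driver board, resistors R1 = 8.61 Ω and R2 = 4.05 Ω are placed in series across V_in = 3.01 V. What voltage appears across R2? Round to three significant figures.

V ≈ 0.963 V

ΣR = 8.61 + 4.05 = 12.66 Ω.
V = V_in · R/ΣR = 3.01 × 0.3199 = 0.9629 V.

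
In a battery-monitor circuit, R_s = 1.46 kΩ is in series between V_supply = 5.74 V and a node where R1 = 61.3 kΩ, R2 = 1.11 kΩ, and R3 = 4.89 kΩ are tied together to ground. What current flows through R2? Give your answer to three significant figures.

I ≈ 1.96 mA

Combine the parallel branches: R_p = (1/61.3 + 1/1.11 + 1/4.89)⁻¹ = 0.8915 kΩ.
V_A = 5.74 × 0.8915/2.351 = 2.176 V.
I(R2) = V_A / R2 = 2.176/1.11 = 1.960 mA.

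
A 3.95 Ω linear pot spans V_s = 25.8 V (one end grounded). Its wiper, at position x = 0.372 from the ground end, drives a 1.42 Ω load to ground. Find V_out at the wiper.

The pot divides into 2.481 Ω above the wiper and 1.469 Ω below.
R_L loads the lower segment: effective lower R = 0.7221 Ω.
V_out = 25.8 × 0.7221/(2.481 + 0.7221) = 5.817 V.
(Unloaded: V_out = x·V_s = 9.60 V.)

V_out ≈ 5.82 V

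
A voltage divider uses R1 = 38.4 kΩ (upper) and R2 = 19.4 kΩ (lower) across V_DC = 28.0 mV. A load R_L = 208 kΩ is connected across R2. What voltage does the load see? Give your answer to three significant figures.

V_out ≈ 8.85 mV

The load sits in parallel with R2, giving an effective lower resistance R2' = R2·R_L/(R2+R_L) = 17.74 kΩ.
Now apply the divider: V_out = 28.0 × 0.3161 = 8.850 mV.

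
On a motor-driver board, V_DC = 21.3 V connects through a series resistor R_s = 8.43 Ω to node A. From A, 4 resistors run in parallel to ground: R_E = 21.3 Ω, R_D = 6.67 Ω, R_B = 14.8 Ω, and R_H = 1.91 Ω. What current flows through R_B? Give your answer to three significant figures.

I ≈ 0.188 A

Combine the parallel branches: R_p = (1/21.3 + 1/6.67 + 1/14.8 + 1/1.91)⁻¹ = 1.269 Ω.
V_A = 21.3 × 1.269/9.699 = 2.787 V.
Branch current I = V_A/R_B = 2.787/14.8 = 0.1883 A.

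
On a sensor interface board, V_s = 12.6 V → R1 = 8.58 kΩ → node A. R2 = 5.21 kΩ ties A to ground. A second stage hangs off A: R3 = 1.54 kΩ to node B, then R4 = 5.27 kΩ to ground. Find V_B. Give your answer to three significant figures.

V_B ≈ 2.50 V

Looking into the second stage from A: R3 + R4 = 6.810 kΩ appears in parallel with R2.
Effective lower resistance at A: R2 ‖ 6.810 = 2.952 kΩ.
So V_A = 12.6 × 0.2560 = 3.225 V.
Stage 2 is unloaded, so V_B = V_A · R4/(R3+R4) = 3.225 × 5.27/6.810 = 2.496 V.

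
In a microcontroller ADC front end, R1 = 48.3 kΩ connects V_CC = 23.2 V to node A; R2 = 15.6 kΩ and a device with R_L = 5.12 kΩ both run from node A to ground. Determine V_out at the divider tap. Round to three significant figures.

First combine the lower leg with the load: R2 ‖ R_L = 3.855 kΩ.
Voltage divider with the loaded lower leg: V_out = 23.2 × 3.855/(48.3 + 3.855) = 23.2 × 0.07391 = 1.715 V.

V_out ≈ 1.71 V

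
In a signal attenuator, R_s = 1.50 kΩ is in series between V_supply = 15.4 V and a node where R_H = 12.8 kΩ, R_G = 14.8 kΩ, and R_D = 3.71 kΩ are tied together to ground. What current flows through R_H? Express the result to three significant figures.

I ≈ 0.741 mA

Equivalent of the parallel group: R_p = 2.408 kΩ.
V_A by voltage divider: V_A = 15.4 × 2.408/(1.50 + 2.408) = 9.489 V.
I(R_H) = V_A / R_H = 9.489/12.8 = 0.7414 mA.
(Check via current divider: I_total = 3.940 mA; share G_k/ΣG = 0.1881 → same result.)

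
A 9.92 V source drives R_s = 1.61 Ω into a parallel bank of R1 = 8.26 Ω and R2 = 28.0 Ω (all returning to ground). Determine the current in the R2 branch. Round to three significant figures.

I ≈ 0.283 A

Equivalent of the parallel group: R_p = 6.378 Ω.
V_A = 9.92 × 6.378/7.988 = 7.921 V.
Branch current I = V_A/R2 = 7.921/28.0 = 0.2829 A.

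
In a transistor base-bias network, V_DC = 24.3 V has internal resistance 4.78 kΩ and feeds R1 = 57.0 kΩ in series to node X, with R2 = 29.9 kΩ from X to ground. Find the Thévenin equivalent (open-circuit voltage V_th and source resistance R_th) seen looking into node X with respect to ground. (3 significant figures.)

R1' = 4.78 + 57.0 = 61.78 kΩ (source resistance + R1).
Open-circuit (no load on X): V_th = V_DC · R2/(R1' + R2) = 24.3 × 29.9/(61.78 + 29.9) = 7.925 V.
With V_DC suppressed (replaced by a short), R_th = R1' ‖ R2 = (61.78 × 29.9)/(61.78 + 29.9) = 20.15 kΩ.

V_th ≈ 7.93 V, R_th ≈ 20.1 kΩ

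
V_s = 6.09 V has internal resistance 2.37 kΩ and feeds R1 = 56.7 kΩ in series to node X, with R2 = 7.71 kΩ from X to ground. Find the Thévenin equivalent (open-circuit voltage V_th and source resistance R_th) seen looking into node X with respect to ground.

V_th ≈ 0.703 V, R_th ≈ 6.82 kΩ

R1' = 2.37 + 56.7 = 59.07 kΩ (source resistance + R1).
Open-circuit (no load on X): V_th = V_s · R2/(R1' + R2) = 6.09 × 7.71/(59.07 + 7.71) = 0.7031 V.
Looking into X with the source shorted: R_th = R1'·R2/(R1'+R2) = 59.07 × 7.71/66.78 = 6.820 kΩ.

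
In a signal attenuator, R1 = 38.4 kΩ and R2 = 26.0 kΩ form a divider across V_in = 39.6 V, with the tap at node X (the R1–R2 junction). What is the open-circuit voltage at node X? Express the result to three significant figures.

Open-circuit (no load on X): V_th = V_in · R2/(R1 + R2) = 39.6 × 26.0/(38.40 + 26.0) = 15.99 V.

V_th ≈ 16.0 V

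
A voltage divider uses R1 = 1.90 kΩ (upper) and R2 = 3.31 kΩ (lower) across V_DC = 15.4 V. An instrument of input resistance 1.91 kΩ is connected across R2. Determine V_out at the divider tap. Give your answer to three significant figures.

V_out ≈ 6.00 V

The load sits in parallel with R2, giving an effective lower resistance R2' = R2·R_L/(R2+R_L) = 1.211 kΩ.
Now apply the divider: V_out = 15.4 × 0.3893 = 5.995 V.
(Unloaded it would be 9.78 V; the load pulls it down.)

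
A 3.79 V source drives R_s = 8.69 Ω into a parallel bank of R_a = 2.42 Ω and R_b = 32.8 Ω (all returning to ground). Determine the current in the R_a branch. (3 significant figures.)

Equivalent of the parallel group: R_p = 2.254 Ω.
Node voltage V_A = V_in · R_p/(R_s + R_p) = 3.79 × 0.2059 = 0.7805 V.
I(R_a) = V_A / R_a = 0.7805/2.42 = 0.3225 A.

I ≈ 0.323 A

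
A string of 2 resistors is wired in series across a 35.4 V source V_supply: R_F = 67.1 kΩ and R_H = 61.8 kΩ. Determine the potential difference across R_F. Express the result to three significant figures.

Series total: ΣR = 67.1 + 61.8 = 128.9 kΩ.
V = V_supply · R/ΣR = 35.4 × 0.5206 = 18.43 V.

V ≈ 18.4 V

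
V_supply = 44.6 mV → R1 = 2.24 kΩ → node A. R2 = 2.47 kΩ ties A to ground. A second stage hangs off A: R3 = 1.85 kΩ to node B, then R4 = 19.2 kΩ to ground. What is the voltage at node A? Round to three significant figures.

The second stage (R3 + R4 = 21.05 kΩ) loads node A in parallel with R2.
R2 ‖ (R3+R4) = 2.211 kΩ.
First divider: V_A = V_supply · 2.211/(2.24 + 2.211) = 22.15 mV.

V_A ≈ 22.2 mV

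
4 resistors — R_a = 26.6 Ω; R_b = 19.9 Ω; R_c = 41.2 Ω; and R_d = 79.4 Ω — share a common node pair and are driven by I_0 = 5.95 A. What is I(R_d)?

ΣG = 1/26.6 + 1/19.9 + 1/41.2 + 1/79.4 = 0.1247.
By the current-divider rule, I = I_0 · G_k/ΣG = 5.95 × 0.1010 = 0.6009 A.

I ≈ 0.601 A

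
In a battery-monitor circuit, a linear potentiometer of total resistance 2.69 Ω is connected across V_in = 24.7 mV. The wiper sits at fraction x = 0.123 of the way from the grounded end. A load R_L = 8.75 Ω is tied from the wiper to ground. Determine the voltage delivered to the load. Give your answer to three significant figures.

Split the track: R_lower = x·R_p = 0.3309 Ω, R_upper = (1−x)·R_p = 2.359 Ω.
Lower segment in parallel with the load: 0.3309 ‖ 8.75 = 0.3188 Ω.
Loaded-divider output: V_out = 24.7 × 0.1191 = 2.941 mV.

V_out ≈ 2.94 mV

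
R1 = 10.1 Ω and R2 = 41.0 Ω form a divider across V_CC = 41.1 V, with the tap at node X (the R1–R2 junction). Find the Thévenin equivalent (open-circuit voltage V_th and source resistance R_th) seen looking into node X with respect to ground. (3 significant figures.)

V_th ≈ 33.0 V, R_th ≈ 8.10 Ω

V_th is the unloaded tap voltage: V_CC · R2/(R1+R2) = 41.1 × 0.8023 = 32.98 V.
Looking into X with the source shorted: R_th = R1·R2/(R1+R2) = 10.10 × 41.0/51.10 = 8.104 Ω.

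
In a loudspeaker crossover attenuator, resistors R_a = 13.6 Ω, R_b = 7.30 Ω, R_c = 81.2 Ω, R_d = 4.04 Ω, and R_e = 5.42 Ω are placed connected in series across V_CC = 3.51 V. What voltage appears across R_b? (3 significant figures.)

V ≈ 0.230 V

Total series resistance ΣR = 13.6 + 7.30 + 81.2 + 4.04 + 5.42 = 111.6 Ω.
By the voltage-divider rule, V = 3.51 × 7.300/111.6 = 0.2297 V.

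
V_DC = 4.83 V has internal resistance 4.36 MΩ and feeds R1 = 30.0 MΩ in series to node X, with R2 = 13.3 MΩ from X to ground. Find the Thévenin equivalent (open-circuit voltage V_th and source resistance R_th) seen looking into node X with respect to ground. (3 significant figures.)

V_th ≈ 1.35 V, R_th ≈ 9.59 MΩ

R1' = 4.36 + 30.0 = 34.36 MΩ (source resistance + R1).
Open-circuit (no load on X): V_th = V_DC · R2/(R1' + R2) = 4.83 × 13.3/(34.36 + 13.3) = 1.348 V.
Zeroing V_DC shorts the top of R1' to ground, so R_th = R1' ‖ R2 = 9.589 MΩ.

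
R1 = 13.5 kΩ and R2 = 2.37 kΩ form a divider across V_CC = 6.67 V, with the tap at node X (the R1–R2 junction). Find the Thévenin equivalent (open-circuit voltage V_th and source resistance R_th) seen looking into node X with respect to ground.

With X open, the divider is unloaded: V_th = 6.67 × 2.37/15.87 = 0.9961 V.
With V_CC suppressed (replaced by a short), R_th = R1 ‖ R2 = (13.50 × 2.37)/(13.50 + 2.37) = 2.016 kΩ.

V_th ≈ 0.996 V, R_th ≈ 2.02 kΩ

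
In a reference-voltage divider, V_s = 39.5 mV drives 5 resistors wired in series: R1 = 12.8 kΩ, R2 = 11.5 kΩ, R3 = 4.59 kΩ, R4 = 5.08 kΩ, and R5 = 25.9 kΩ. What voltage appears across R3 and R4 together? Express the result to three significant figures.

Series total: ΣR = 12.8 + 11.5 + 4.59 + 5.08 + 25.9 = 59.87 kΩ.
R_{R3..R4} = 4.59 + 5.08 = 9.670 kΩ.
By the voltage-divider rule, V = 39.5 × 9.670/59.87 = 6.380 mV.

V ≈ 6.38 mV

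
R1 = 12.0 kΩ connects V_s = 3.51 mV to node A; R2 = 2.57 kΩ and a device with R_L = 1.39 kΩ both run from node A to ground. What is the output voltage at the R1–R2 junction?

R2 ‖ R_L = (2.57 × 1.39)/(2.57 + 1.39) = 0.9021 kΩ.
Voltage divider with the loaded lower leg: V_out = 3.51 × 0.9021/(12.0 + 0.9021) = 3.51 × 0.06992 = 0.2454 mV.
(Unloaded it would be 0.619 mV; the load pulls it down.)

V_out ≈ 0.245 mV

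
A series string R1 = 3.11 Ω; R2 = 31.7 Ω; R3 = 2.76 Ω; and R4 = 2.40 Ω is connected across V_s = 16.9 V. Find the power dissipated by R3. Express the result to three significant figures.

P ≈ 0.493 W

Series current I = V_s/ΣR = 16.9/39.97 = 0.4228 A.
V(R3) = I·R = 1.167 V; P = V·I = 1.167 × 0.4228 = 0.4934 W.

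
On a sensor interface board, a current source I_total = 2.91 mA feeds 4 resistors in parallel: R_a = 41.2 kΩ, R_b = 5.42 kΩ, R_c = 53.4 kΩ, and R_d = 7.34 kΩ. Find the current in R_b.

I ≈ 1.48 mA

ΣG = 1/41.2 + 1/5.42 + 1/53.4 + 1/7.34 = 0.3637.
By the current-divider rule, I = I_total · G_k/ΣG = 2.91 × 0.5072 = 1.476 mA.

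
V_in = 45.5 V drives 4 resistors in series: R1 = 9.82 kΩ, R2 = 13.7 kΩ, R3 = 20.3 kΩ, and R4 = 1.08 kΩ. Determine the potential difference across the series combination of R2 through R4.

ΣR = 9.82 + 13.7 + 20.3 + 1.08 = 44.90 kΩ.
R_{R2..R4} = 13.7 + 20.3 + 1.08 = 35.08 kΩ.
By the voltage-divider rule, V = 45.5 × 35.08/44.90 = 35.55 V.

V ≈ 35.5 V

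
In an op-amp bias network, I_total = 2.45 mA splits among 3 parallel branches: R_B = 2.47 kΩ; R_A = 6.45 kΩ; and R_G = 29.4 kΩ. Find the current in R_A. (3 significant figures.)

I ≈ 0.640 mA

Conductances: ΣG = 1/2.47 + 1/6.45 + 1/29.4 = 0.5939 (1/kΩ).
Current divider: I(R_A) = I_total · G_k/ΣG = 2.45 × (0.1550/0.5939) = 2.45 × 0.2610 = 0.6396 mA.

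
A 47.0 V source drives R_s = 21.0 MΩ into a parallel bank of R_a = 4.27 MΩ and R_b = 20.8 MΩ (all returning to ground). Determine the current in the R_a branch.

Parallel bank: R_p = 1/(1/4.27 + 1/20.8) = 3.543 MΩ.
Node voltage V_A = V_supply · R_p/(R_s + R_p) = 47.0 × 0.1443 = 6.784 V.
Branch current I = V_A/R_a = 6.784/4.27 = 1.589 µA.

I ≈ 1.59 µA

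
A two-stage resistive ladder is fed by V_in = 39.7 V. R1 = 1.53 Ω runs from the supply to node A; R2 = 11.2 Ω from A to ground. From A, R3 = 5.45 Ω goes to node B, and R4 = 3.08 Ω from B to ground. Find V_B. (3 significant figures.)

V_B ≈ 10.9 V

Looking into the second stage from A: R3 + R4 = 8.530 Ω appears in parallel with R2.
Effective lower resistance at A: R2 ‖ 8.530 = 4.842 Ω.
First divider: V_A = V_in · 4.842/(1.53 + 4.842) = 30.17 V.
Then the unloaded second divider: V_B = V_A × R4/(R3+R4) = 30.17 × 0.3611 = 10.89 V.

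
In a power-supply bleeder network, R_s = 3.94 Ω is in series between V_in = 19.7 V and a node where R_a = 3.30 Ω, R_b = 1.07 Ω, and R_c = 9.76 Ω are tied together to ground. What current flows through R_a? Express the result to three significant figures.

I ≈ 0.951 A

Equivalent of the parallel group: R_p = 0.7462 Ω.
V_A = 19.7 × 0.7462/4.686 = 3.137 V.
Branch current I = V_A/R_a = 3.137/3.30 = 0.9506 A.
(Equivalently: I_total = 4.204 A, then current-divider fraction G_k/ΣG = 0.2261.)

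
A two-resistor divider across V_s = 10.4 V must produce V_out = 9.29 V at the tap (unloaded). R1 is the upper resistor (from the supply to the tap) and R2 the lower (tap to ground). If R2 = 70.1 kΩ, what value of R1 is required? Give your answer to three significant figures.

Required fraction k = V_out/V_s = 0.8933.
Rearranging, R1 = R2·(1−k)/k = 70.1 × 0.1195 = 8.376 kΩ.

R1 ≈ 8.38 kΩ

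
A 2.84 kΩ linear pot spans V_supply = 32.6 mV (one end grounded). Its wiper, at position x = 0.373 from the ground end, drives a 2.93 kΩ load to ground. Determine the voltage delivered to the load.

Lower segment x·R_p = 1.059 kΩ; upper segment (1−x)·R_p = 1.781 kΩ.
R_L loads the lower segment: effective lower R = 0.7780 kΩ.
Loaded-divider output: V_out = 32.6 × 0.3041 = 9.913 mV.

V_out ≈ 9.91 mV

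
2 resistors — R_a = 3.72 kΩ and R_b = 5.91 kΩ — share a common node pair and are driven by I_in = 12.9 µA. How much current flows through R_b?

I ≈ 4.98 µA

For two parallel branches, I_k = I_in · (other R)/(sum of R).
I(R_b) = 12.9 × 3.72/(3.72 + 5.91) = 12.9 × 0.3863 = 4.983 µA.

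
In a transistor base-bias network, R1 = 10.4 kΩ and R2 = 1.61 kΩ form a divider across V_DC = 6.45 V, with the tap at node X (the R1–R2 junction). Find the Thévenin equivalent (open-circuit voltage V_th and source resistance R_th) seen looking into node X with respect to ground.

V_th ≈ 0.865 V, R_th ≈ 1.39 kΩ

V_th is the unloaded tap voltage: V_DC · R2/(R1+R2) = 6.45 × 0.1341 = 0.8647 V.
With V_DC suppressed (replaced by a short), R_th = R1 ‖ R2 = (10.40 × 1.61)/(10.40 + 1.61) = 1.394 kΩ.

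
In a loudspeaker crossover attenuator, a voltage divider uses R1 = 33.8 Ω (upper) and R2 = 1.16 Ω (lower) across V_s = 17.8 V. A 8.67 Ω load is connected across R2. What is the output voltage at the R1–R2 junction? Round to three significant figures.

The load sits in parallel with R2, giving an effective lower resistance R2' = R2·R_L/(R2+R_L) = 1.023 Ω.
Then V_out = V_s · R2'/(R1 + R2') = 17.8 × 1.023/34.82 = 0.5230 V.
(Unloaded it would be 0.591 V; the load pulls it down.)

V_out ≈ 0.523 V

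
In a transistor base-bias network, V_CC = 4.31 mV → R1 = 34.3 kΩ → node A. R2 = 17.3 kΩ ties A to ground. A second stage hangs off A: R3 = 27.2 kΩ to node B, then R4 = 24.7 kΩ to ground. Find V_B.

V_B ≈ 0.563 mV

Looking into the second stage from A: R3 + R4 = 51.90 kΩ appears in parallel with R2.
Effective lower resistance at A: R2 ‖ 51.90 = 12.97 kΩ.
First divider: V_A = V_CC · 12.97/(34.3 + 12.97) = 1.183 mV.
V_B = V_A × 0.4759 = 0.5630 mV.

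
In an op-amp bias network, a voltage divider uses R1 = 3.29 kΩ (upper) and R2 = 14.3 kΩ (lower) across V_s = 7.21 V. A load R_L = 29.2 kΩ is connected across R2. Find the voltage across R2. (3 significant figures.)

First combine the lower leg with the load: R2 ‖ R_L = 9.599 kΩ.
Then V_out = V_s · R2'/(R1 + R2') = 7.21 × 9.599/12.89 = 5.370 V.

V_out ≈ 5.37 V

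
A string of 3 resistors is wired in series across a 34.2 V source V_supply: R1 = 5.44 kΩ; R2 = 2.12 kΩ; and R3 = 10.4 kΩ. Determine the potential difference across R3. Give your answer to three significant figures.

V ≈ 19.8 V

Total series resistance ΣR = 5.44 + 2.12 + 10.4 = 17.96 kΩ.
By the voltage-divider rule, V = 34.2 × 10.40/17.96 = 19.80 V.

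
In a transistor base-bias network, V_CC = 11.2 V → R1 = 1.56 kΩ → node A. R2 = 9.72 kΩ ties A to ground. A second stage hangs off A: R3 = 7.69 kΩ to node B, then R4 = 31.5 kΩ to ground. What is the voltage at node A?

Looking into the second stage from A: R3 + R4 = 39.19 kΩ appears in parallel with R2.
R2 ‖ (R3+R4) = 7.788 kΩ.
First divider: V_A = V_CC · 7.788/(1.56 + 7.788) = 9.331 V.

V_A ≈ 9.33 V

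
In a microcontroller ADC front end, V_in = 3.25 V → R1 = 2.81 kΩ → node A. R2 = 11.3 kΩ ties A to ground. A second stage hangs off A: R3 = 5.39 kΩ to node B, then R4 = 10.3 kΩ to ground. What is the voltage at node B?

V_B ≈ 1.49 V

Node A sees R2 in parallel with the series input of stage 2, R3 + R4 = 15.69 kΩ.
Effective lower resistance at A: R2 ‖ 15.69 = 6.569 kΩ.
So V_A = 3.25 × 0.7004 = 2.276 V.
Stage 2 is unloaded, so V_B = V_A · R4/(R3+R4) = 2.276 × 10.3/15.69 = 1.494 V.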